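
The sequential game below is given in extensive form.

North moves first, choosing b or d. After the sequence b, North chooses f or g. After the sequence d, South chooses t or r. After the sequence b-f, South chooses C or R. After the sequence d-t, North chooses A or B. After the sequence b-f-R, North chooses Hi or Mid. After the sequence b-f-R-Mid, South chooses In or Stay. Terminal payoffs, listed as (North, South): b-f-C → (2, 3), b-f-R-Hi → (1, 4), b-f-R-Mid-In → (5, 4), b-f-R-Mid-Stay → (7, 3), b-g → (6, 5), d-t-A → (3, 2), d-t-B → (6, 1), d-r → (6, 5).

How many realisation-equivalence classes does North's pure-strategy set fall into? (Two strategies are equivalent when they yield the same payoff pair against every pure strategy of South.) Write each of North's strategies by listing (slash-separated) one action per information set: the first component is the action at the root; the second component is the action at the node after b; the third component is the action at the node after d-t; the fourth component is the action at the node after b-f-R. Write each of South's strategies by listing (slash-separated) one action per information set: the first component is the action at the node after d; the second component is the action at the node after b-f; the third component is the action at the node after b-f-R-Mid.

North has 16 pure strategies: b/f/A/Hi, b/f/A/Mid, b/f/B/Hi, b/f/B/Mid, b/g/A/Hi, b/g/A/Mid, b/g/B/Hi, b/g/B/Mid, d/f/A/Hi, d/f/A/Mid, d/f/B/Hi, d/f/B/Mid, d/g/A/Hi, d/g/A/Mid, d/g/B/Hi, d/g/B/Mid. Columns: t/C/In, t/C/Stay, t/R/In, t/R/Stay, r/C/In, r/C/Stay, r/R/In, r/R/Stay.
{b/f/A/Hi, b/f/B/Hi} → row (2,3) (2,3) (1,4) (1,4) (2,3) (2,3) (1,4) (1,4)
{b/f/A/Mid, b/f/B/Mid} → row (2,3) (2,3) (5,4) (7,3) (2,3) (2,3) (5,4) (7,3)
{b/g/A/Hi, b/g/A/Mid, b/g/B/Hi, b/g/B/Mid} → row (6,5) (6,5) (6,5) (6,5) (6,5) (6,5) (6,5) (6,5)
{d/f/A/Hi, d/f/A/Mid, d/g/A/Hi, d/g/A/Mid} → row (3,2) (3,2) (3,2) (3,2) (6,5) (6,5) (6,5) (6,5)
{d/f/B/Hi, d/f/B/Mid, d/g/B/Hi, d/g/B/Mid} → row (6,1) (6,1) (6,1) (6,1) (6,5) (6,5) (6,5) (6,5)
That's 5 distinct rows out of 16 strategies.

5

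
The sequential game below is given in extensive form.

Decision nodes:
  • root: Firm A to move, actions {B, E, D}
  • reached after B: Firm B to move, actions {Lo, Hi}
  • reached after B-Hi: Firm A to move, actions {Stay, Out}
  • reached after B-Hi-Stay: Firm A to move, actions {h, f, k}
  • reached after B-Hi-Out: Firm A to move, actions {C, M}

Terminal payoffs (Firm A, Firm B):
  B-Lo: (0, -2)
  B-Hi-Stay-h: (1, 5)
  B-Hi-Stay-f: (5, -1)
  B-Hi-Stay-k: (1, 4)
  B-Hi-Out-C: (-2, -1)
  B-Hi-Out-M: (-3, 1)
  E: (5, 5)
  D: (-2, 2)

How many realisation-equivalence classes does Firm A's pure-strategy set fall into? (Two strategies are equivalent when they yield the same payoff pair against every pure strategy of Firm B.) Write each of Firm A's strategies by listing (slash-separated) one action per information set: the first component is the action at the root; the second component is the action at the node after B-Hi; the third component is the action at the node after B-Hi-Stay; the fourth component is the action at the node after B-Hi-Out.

7

Firm A has 36 pure strategies: B/Stay/h/C, B/Stay/h/M, B/Stay/f/C, B/Stay/f/M, B/Stay/k/C, B/Stay/k/M, B/Out/h/C, B/Out/h/M, B/Out/f/C, B/Out/f/M, B/Out/k/C, B/Out/k/M, E/Stay/h/C, E/Stay/h/M, E/Stay/f/C, E/Stay/f/M, E/Stay/k/C, E/Stay/k/M, E/Out/h/C, E/Out/h/M, E/Out/f/C, E/Out/f/M, E/Out/k/C, E/Out/k/M, D/Stay/h/C, D/Stay/h/M, D/Stay/f/C, D/Stay/f/M, D/Stay/k/C, D/Stay/k/M, D/Out/h/C, D/Out/h/M, D/Out/f/C, D/Out/f/M, D/Out/k/C, D/Out/k/M. Columns: Lo, Hi.
{B/Stay/h/C, B/Stay/h/M} → row (0,-2) (1,5)
{B/Stay/f/C, B/Stay/f/M} → row (0,-2) (5,-1)
{B/Stay/k/C, B/Stay/k/M} → row (0,-2) (1,4)
{B/Out/h/C, B/Out/f/C, B/Out/k/C} → row (0,-2) (-2,-1)
{B/Out/h/M, B/Out/f/M, B/Out/k/M} → row (0,-2) (-3,1)
{E/Stay/h/C, E/Stay/h/M, E/Stay/f/C, E/Stay/f/M, E/Stay/k/C, E/Stay/k/M, E/Out/h/C, E/Out/h/M, E/Out/f/C, E/Out/f/M, E/Out/k/C, E/Out/k/M} → row (5,5) (5,5)
{D/Stay/h/C, D/Stay/h/M, D/Stay/f/C, D/Stay/f/M, D/Stay/k/C, D/Stay/k/M, D/Out/h/C, D/Out/h/M, D/Out/f/C, D/Out/f/M, D/Out/k/C, D/Out/k/M} → row (-2,2) (-2,2)
That's 7 distinct rows out of 36 strategies.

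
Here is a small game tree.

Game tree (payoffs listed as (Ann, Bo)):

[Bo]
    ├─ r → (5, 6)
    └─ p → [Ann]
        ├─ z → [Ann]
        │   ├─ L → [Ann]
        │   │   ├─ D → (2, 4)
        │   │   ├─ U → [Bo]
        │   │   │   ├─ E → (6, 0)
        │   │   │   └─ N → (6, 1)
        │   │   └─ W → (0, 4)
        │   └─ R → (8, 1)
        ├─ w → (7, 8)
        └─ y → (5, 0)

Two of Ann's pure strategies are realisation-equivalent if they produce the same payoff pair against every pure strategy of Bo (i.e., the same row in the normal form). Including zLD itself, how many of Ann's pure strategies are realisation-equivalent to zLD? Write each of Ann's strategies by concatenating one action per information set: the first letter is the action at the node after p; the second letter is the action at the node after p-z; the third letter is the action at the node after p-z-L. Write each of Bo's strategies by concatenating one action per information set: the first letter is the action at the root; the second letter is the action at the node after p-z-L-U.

1

Row for zLD (columns rE, rN, pE, pN): (5,6) (5,6) (2,4) (2,4).
Every one of Ann's information sets is on the play path for some reply by Bo when Ann follows zLD.
Changing the action at any of them therefore changes at least one column, so only zLD itself gives this row.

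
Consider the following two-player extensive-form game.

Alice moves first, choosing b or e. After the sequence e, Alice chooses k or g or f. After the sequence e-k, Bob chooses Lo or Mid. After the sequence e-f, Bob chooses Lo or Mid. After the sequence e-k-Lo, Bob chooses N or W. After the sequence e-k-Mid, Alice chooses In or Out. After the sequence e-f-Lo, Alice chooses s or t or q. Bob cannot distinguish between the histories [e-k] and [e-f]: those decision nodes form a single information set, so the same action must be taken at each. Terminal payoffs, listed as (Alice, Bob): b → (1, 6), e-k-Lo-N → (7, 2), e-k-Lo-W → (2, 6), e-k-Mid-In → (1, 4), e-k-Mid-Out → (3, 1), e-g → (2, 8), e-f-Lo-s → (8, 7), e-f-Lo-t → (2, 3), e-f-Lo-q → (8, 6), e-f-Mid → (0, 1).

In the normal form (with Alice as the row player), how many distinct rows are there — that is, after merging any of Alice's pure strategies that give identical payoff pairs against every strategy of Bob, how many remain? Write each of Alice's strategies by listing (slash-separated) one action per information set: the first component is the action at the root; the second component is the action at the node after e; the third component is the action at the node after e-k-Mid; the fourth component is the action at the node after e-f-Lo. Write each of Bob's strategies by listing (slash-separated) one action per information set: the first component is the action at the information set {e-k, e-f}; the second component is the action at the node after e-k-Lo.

Alice has 36 pure strategies: b/k/In/s, b/k/In/t, b/k/In/q, b/k/Out/s, b/k/Out/t, b/k/Out/q, b/g/In/s, b/g/In/t, b/g/In/q, b/g/Out/s, b/g/Out/t, b/g/Out/q, b/f/In/s, b/f/In/t, b/f/In/q, b/f/Out/s, b/f/Out/t, b/f/Out/q, e/k/In/s, e/k/In/t, e/k/In/q, e/k/Out/s, e/k/Out/t, e/k/Out/q, e/g/In/s, e/g/In/t, e/g/In/q, e/g/Out/s, e/g/Out/t, e/g/Out/q, e/f/In/s, e/f/In/t, e/f/In/q, e/f/Out/s, e/f/Out/t, e/f/Out/q. Columns: Lo/N, Lo/W, Mid/N, Mid/W.
{b/k/In/s, b/k/In/t, b/k/In/q, b/k/Out/s, b/k/Out/t, b/k/Out/q, b/g/In/s, b/g/In/t, b/g/In/q, b/g/Out/s, b/g/Out/t, b/g/Out/q, b/f/In/s, b/f/In/t, b/f/In/q, b/f/Out/s, b/f/Out/t, b/f/Out/q} → row (1,6) (1,6) (1,6) (1,6)
{e/k/In/s, e/k/In/t, e/k/In/q} → row (7,2) (2,6) (1,4) (1,4)
{e/k/Out/s, e/k/Out/t, e/k/Out/q} → row (7,2) (2,6) (3,1) (3,1)
{e/g/In/s, e/g/In/t, e/g/In/q, e/g/Out/s, e/g/Out/t, e/g/Out/q} → row (2,8) (2,8) (2,8) (2,8)
{e/f/In/s, e/f/Out/s} → row (8,7) (8,7) (0,1) (0,1)
{e/f/In/t, e/f/Out/t} → row (2,3) (2,3) (0,1) (0,1)
{e/f/In/q, e/f/Out/q} → row (8,6) (8,6) (0,1) (0,1)
That's 7 distinct rows out of 36 strategies.

7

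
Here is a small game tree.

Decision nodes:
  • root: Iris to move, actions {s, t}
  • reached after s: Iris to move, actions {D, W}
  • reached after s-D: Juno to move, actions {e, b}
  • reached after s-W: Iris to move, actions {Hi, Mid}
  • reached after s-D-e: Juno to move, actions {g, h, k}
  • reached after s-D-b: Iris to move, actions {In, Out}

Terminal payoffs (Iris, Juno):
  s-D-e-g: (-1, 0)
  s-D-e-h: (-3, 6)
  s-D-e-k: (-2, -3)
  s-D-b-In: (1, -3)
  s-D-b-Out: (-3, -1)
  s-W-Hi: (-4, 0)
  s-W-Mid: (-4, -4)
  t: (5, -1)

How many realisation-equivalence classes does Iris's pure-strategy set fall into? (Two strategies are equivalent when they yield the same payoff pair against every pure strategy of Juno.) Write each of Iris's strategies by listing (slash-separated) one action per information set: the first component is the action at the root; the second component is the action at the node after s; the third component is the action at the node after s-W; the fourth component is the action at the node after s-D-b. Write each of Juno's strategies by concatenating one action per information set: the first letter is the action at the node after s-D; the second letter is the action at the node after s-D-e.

Iris has 16 pure strategies: s/D/Hi/In, s/D/Hi/Out, s/D/Mid/In, s/D/Mid/Out, s/W/Hi/In, s/W/Hi/Out, s/W/Mid/In, s/W/Mid/Out, t/D/Hi/In, t/D/Hi/Out, t/D/Mid/In, t/D/Mid/Out, t/W/Hi/In, t/W/Hi/Out, t/W/Mid/In, t/W/Mid/Out. Columns: eg, eh, ek, bg, bh, bk.
{s/D/Hi/In, s/D/Mid/In} → row (-1,0) (-3,6) (-2,-3) (1,-3) (1,-3) (1,-3)
{s/D/Hi/Out, s/D/Mid/Out} → row (-1,0) (-3,6) (-2,-3) (-3,-1) (-3,-1) (-3,-1)
{s/W/Hi/In, s/W/Hi/Out} → row (-4,0) (-4,0) (-4,0) (-4,0) (-4,0) (-4,0)
{s/W/Mid/In, s/W/Mid/Out} → row (-4,-4) (-4,-4) (-4,-4) (-4,-4) (-4,-4) (-4,-4)
{t/D/Hi/In, t/D/Hi/Out, t/D/Mid/In, t/D/Mid/Out, t/W/Hi/In, t/W/Hi/Out, t/W/Mid/In, t/W/Mid/Out} → row (5,-1) (5,-1) (5,-1) (5,-1) (5,-1) (5,-1)
That's 5 distinct rows out of 16 strategies.

5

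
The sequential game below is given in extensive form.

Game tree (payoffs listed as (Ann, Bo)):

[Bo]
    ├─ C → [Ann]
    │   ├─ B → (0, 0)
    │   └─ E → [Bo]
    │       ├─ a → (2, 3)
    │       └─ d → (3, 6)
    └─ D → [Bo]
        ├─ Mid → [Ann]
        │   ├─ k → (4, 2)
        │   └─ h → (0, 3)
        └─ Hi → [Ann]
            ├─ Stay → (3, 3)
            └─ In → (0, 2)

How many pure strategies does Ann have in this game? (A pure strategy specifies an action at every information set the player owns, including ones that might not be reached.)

Ann owns the node after C with actions {B, E} — two choices.
Ann owns the node after D-Mid with actions {k, h} — two choices.
Ann owns the node after D-Hi with actions {Stay, In} — two choices.
A pure strategy fixes one action at each information set independently, so the count is the product 2 × 2 × 2 = 8.
(For reference, Bo has 8 pure strategies, giving a 8×8 normal-form matrix.)

8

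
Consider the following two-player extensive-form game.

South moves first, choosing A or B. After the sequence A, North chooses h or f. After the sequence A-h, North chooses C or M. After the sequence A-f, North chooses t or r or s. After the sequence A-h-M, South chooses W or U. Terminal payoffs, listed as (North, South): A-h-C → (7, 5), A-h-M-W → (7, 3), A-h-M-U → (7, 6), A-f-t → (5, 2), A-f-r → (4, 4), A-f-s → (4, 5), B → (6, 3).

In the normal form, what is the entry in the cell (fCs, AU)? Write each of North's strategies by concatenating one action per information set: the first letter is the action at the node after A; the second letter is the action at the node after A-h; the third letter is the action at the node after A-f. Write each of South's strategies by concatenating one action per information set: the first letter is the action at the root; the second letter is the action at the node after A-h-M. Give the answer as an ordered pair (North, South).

(4, 5)

Trace the play path from the root:
  South plays A
  North plays f at [A]
  North plays s at [A-f]
→ terminal payoff (4, 5).
(North's choice at the node after A-h is never reached on this path, so it doesn't affect the outcome.)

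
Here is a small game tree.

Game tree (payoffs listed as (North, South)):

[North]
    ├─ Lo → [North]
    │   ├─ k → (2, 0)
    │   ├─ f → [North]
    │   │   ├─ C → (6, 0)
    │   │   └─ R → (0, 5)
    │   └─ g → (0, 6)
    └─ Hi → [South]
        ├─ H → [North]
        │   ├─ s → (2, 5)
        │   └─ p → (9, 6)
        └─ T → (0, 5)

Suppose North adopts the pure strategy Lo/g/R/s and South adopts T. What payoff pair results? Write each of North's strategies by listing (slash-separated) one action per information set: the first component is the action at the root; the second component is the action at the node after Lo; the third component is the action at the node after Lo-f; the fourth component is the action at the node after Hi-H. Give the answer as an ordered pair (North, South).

Trace the play path from the root:
  North plays Lo
  North plays g at [Lo]
→ terminal payoff (0, 6).
(North's choice at the node after Lo-f is never reached on this path, so it doesn't affect the outcome.)

(0, 6)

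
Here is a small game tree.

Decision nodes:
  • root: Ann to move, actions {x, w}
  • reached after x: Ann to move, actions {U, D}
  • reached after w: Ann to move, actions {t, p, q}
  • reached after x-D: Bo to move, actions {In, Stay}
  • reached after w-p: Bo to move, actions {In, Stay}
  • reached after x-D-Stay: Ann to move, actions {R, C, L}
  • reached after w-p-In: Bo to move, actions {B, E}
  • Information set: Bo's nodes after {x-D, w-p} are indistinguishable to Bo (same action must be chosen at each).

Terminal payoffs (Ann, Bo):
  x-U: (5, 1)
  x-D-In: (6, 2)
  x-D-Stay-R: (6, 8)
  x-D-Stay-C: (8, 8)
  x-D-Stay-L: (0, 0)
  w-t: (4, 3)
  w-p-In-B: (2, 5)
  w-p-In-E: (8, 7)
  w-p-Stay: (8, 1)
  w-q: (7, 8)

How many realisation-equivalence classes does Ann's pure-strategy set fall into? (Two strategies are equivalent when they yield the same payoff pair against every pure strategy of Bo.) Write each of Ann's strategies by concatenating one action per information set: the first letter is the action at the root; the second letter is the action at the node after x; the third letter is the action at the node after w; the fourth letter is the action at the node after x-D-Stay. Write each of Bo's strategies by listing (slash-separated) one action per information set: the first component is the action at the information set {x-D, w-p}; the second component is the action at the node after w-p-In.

Ann has 36 pure strategies: xUtR, xUtC, xUtL, xUpR, xUpC, xUpL, xUqR, xUqC, xUqL, xDtR, xDtC, xDtL, xDpR, xDpC, xDpL, xDqR, xDqC, xDqL, wUtR, wUtC, wUtL, wUpR, wUpC, wUpL, wUqR, wUqC, wUqL, wDtR, wDtC, wDtL, wDpR, wDpC, wDpL, wDqR, wDqC, wDqL. Columns: In/B, In/E, Stay/B, Stay/E.
{xUtR, xUtC, xUtL, xUpR, xUpC, xUpL, xUqR, xUqC, xUqL} → row (5,1) (5,1) (5,1) (5,1)
{xDtR, xDpR, xDqR} → row (6,2) (6,2) (6,8) (6,8)
{xDtC, xDpC, xDqC} → row (6,2) (6,2) (8,8) (8,8)
{xDtL, xDpL, xDqL} → row (6,2) (6,2) (0,0) (0,0)
{wUtR, wUtC, wUtL, wDtR, wDtC, wDtL} → row (4,3) (4,3) (4,3) (4,3)
{wUpR, wUpC, wUpL, wDpR, wDpC, wDpL} → row (2,5) (8,7) (8,1) (8,1)
{wUqR, wUqC, wUqL, wDqR, wDqC, wDqL} → row (7,8) (7,8) (7,8) (7,8)
That's 7 distinct rows out of 36 strategies.

7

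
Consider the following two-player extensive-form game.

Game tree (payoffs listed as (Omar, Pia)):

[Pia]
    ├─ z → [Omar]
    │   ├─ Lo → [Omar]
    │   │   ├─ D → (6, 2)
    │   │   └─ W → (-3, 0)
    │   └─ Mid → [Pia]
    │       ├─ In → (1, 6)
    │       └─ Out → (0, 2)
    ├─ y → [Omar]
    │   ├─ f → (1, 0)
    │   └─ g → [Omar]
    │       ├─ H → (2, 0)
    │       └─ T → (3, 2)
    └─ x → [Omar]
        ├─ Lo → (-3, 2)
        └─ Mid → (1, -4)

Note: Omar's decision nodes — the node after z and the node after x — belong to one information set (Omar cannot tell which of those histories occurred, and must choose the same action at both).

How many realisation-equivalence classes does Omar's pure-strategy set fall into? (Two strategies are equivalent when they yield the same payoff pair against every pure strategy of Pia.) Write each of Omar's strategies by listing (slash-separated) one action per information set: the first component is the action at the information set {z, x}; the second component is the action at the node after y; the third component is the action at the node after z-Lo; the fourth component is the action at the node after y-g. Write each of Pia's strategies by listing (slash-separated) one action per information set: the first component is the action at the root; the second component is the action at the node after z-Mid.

Omar has 16 pure strategies: Lo/f/D/H, Lo/f/D/T, Lo/f/W/H, Lo/f/W/T, Lo/g/D/H, Lo/g/D/T, Lo/g/W/H, Lo/g/W/T, Mid/f/D/H, Mid/f/D/T, Mid/f/W/H, Mid/f/W/T, Mid/g/D/H, Mid/g/D/T, Mid/g/W/H, Mid/g/W/T. Columns: z/In, z/Out, y/In, y/Out, x/In, x/Out.
{Lo/f/D/H, Lo/f/D/T} → row (6,2) (6,2) (1,0) (1,0) (-3,2) (-3,2)
{Lo/f/W/H, Lo/f/W/T} → row (-3,0) (-3,0) (1,0) (1,0) (-3,2) (-3,2)
{Lo/g/D/H} → row (6,2) (6,2) (2,0) (2,0) (-3,2) (-3,2)
{Lo/g/D/T} → row (6,2) (6,2) (3,2) (3,2) (-3,2) (-3,2)
{Lo/g/W/H} → row (-3,0) (-3,0) (2,0) (2,0) (-3,2) (-3,2)
{Lo/g/W/T} → row (-3,0) (-3,0) (3,2) (3,2) (-3,2) (-3,2)
{Mid/f/D/H, Mid/f/D/T, Mid/f/W/H, Mid/f/W/T} → row (1,6) (0,2) (1,0) (1,0) (1,-4) (1,-4)
{Mid/g/D/H, Mid/g/W/H} → row (1,6) (0,2) (2,0) (2,0) (1,-4) (1,-4)
{Mid/g/D/T, Mid/g/W/T} → row (1,6) (0,2) (3,2) (3,2) (1,-4) (1,-4)
That's 9 distinct rows out of 16 strategies.

9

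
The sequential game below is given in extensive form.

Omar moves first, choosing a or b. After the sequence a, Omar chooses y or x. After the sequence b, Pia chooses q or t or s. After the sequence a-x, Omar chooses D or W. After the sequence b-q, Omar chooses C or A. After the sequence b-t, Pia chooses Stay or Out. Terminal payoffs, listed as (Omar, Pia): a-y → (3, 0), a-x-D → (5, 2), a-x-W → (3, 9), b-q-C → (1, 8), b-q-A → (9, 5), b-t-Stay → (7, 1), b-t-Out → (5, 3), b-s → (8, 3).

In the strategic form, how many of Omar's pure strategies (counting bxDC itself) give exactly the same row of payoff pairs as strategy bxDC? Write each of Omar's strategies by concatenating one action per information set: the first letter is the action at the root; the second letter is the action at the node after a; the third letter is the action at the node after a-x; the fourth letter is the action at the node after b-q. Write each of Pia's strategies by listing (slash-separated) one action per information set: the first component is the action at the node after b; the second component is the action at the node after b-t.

4

Row for bxDC (columns q/Stay, q/Out, t/Stay, t/Out, s/Stay, s/Out): (1,8) (1,8) (7,1) (5,3) (8,3) (8,3).
Under bxDC, Omar's choice at the node after a and at the node after a-x can never be reached regardless of what Pia does, so varying those choices leaves every outcome unchanged.
Holding the reachable choices fixed and varying the unreachable ones freely already gives 2 × 2 = 4 equivalent strategies.
No other strategy reproduces this row, so those 4 are the full class: byDC, byWC, bxDC, bxWC.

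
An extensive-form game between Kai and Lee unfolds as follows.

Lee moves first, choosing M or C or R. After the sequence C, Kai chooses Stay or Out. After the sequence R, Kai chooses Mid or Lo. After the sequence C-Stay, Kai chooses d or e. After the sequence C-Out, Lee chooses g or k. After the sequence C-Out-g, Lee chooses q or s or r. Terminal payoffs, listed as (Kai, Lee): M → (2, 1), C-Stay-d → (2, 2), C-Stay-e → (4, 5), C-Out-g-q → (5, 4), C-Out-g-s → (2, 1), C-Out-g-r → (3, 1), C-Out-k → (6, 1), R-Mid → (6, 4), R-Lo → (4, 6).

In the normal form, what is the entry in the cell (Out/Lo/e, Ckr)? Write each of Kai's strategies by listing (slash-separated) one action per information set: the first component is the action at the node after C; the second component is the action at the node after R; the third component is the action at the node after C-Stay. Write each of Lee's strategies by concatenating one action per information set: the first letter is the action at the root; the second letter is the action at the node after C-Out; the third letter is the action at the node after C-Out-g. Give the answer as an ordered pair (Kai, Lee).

Trace the play path from the root:
  Lee plays C
  Kai plays Out at [C]
  Lee plays k at [C-Out]
→ terminal payoff (6, 1).
(Kai's choice at the node after R is never reached on this path, so it doesn't affect the outcome.)

(6, 1)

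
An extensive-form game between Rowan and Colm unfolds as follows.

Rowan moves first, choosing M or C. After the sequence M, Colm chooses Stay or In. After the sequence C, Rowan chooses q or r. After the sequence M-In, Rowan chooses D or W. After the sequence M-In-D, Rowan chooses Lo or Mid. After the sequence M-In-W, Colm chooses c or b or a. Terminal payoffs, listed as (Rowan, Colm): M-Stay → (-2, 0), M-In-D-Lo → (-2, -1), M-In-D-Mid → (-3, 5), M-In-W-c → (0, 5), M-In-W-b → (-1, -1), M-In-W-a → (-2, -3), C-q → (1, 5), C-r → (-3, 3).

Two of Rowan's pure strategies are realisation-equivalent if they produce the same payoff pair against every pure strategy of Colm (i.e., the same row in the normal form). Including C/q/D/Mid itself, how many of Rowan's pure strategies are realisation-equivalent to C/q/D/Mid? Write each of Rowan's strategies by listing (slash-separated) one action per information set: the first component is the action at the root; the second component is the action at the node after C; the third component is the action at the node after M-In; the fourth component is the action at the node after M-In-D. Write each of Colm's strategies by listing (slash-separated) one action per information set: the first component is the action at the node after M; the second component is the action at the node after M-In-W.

Row for C/q/D/Mid (columns Stay/c, Stay/b, Stay/a, In/c, In/b, In/a): (1,5) (1,5) (1,5) (1,5) (1,5) (1,5).
Under C/q/D/Mid, Rowan's choice at the node after M-In and at the node after M-In-D can never be reached regardless of what Colm does, so varying those choices leaves every outcome unchanged.
Holding the reachable choices fixed and varying the unreachable ones freely already gives 2 × 2 = 4 equivalent strategies.
No other strategy reproduces this row, so those 4 are the full class: C/q/D/Lo, C/q/D/Mid, C/q/W/Lo, C/q/W/Mid.

4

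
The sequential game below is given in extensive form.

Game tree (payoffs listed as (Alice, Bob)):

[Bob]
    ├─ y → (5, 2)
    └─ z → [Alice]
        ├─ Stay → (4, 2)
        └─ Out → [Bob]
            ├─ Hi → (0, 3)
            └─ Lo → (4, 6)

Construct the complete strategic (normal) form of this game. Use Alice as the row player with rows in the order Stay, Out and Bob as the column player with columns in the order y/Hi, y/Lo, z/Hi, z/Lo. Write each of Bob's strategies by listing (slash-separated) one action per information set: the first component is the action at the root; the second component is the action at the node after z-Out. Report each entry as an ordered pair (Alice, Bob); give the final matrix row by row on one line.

         y/Hi     y/Lo     z/Hi     z/Lo
Stay    (5,2)    (5,2)    (4,2)    (4,2)
 Out    (5,2)    (5,2)    (0,3)    (4,6)

Stay: (5,2) (5,2) (4,2) (4,2) | Out: (5,2) (5,2) (0,3) (4,6)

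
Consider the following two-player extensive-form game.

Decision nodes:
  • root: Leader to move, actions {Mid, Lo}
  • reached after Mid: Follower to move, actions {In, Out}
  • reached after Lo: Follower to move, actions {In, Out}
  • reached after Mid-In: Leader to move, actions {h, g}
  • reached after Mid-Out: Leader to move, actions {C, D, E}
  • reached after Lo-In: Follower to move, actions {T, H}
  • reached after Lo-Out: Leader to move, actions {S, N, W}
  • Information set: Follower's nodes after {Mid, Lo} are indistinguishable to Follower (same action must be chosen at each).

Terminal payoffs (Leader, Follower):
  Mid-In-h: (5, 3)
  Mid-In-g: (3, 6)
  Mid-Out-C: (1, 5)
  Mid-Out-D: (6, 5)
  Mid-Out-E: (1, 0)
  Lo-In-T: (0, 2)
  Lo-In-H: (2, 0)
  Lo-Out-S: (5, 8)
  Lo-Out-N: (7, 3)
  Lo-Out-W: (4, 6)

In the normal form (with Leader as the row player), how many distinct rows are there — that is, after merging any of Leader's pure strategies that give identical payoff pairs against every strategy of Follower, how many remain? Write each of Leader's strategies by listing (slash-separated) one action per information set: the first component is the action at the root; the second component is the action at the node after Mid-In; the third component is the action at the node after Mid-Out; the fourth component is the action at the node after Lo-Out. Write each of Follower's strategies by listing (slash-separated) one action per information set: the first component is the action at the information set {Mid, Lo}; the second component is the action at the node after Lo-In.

Leader has 36 pure strategies: Mid/h/C/S, Mid/h/C/N, Mid/h/C/W, Mid/h/D/S, Mid/h/D/N, Mid/h/D/W, Mid/h/E/S, Mid/h/E/N, Mid/h/E/W, Mid/g/C/S, Mid/g/C/N, Mid/g/C/W, Mid/g/D/S, Mid/g/D/N, Mid/g/D/W, Mid/g/E/S, Mid/g/E/N, Mid/g/E/W, Lo/h/C/S, Lo/h/C/N, Lo/h/C/W, Lo/h/D/S, Lo/h/D/N, Lo/h/D/W, Lo/h/E/S, Lo/h/E/N, Lo/h/E/W, Lo/g/C/S, Lo/g/C/N, Lo/g/C/W, Lo/g/D/S, Lo/g/D/N, Lo/g/D/W, Lo/g/E/S, Lo/g/E/N, Lo/g/E/W. Columns: In/T, In/H, Out/T, Out/H.
{Mid/h/C/S, Mid/h/C/N, Mid/h/C/W} → row (5,3) (5,3) (1,5) (1,5)
{Mid/h/D/S, Mid/h/D/N, Mid/h/D/W} → row (5,3) (5,3) (6,5) (6,5)
{Mid/h/E/S, Mid/h/E/N, Mid/h/E/W} → row (5,3) (5,3) (1,0) (1,0)
{Mid/g/C/S, Mid/g/C/N, Mid/g/C/W} → row (3,6) (3,6) (1,5) (1,5)
{Mid/g/D/S, Mid/g/D/N, Mid/g/D/W} → row (3,6) (3,6) (6,5) (6,5)
{Mid/g/E/S, Mid/g/E/N, Mid/g/E/W} → row (3,6) (3,6) (1,0) (1,0)
{Lo/h/C/S, Lo/h/D/S, Lo/h/E/S, Lo/g/C/S, Lo/g/D/S, Lo/g/E/S} → row (0,2) (2,0) (5,8) (5,8)
{Lo/h/C/N, Lo/h/D/N, Lo/h/E/N, Lo/g/C/N, Lo/g/D/N, Lo/g/E/N} → row (0,2) (2,0) (7,3) (7,3)
{Lo/h/C/W, Lo/h/D/W, Lo/h/E/W, Lo/g/C/W, Lo/g/D/W, Lo/g/E/W} → row (0,2) (2,0) (4,6) (4,6)
That's 9 distinct rows out of 36 strategies.

9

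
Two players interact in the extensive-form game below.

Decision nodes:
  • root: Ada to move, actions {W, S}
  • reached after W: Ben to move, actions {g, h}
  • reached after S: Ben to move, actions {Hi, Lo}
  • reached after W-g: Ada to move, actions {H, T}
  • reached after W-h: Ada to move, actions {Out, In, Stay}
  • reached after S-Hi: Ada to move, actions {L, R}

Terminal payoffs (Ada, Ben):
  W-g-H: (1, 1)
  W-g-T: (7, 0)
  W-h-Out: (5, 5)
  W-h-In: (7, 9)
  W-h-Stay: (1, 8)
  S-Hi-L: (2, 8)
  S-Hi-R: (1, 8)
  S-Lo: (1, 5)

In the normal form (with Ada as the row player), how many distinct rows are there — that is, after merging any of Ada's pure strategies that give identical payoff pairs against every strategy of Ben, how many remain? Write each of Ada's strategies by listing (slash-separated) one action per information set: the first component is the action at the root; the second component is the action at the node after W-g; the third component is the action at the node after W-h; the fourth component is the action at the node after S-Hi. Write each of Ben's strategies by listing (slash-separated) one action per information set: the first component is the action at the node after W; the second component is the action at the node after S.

8

Ada has 24 pure strategies: W/H/Out/L, W/H/Out/R, W/H/In/L, W/H/In/R, W/H/Stay/L, W/H/Stay/R, W/T/Out/L, W/T/Out/R, W/T/In/L, W/T/In/R, W/T/Stay/L, W/T/Stay/R, S/H/Out/L, S/H/Out/R, S/H/In/L, S/H/In/R, S/H/Stay/L, S/H/Stay/R, S/T/Out/L, S/T/Out/R, S/T/In/L, S/T/In/R, S/T/Stay/L, S/T/Stay/R. Columns: g/Hi, g/Lo, h/Hi, h/Lo.
{W/H/Out/L, W/H/Out/R} → row (1,1) (1,1) (5,5) (5,5)
{W/H/In/L, W/H/In/R} → row (1,1) (1,1) (7,9) (7,9)
{W/H/Stay/L, W/H/Stay/R} → row (1,1) (1,1) (1,8) (1,8)
{W/T/Out/L, W/T/Out/R} → row (7,0) (7,0) (5,5) (5,5)
{W/T/In/L, W/T/In/R} → row (7,0) (7,0) (7,9) (7,9)
{W/T/Stay/L, W/T/Stay/R} → row (7,0) (7,0) (1,8) (1,8)
{S/H/Out/L, S/H/In/L, S/H/Stay/L, S/T/Out/L, S/T/In/L, S/T/Stay/L} → row (2,8) (1,5) (2,8) (1,5)
{S/H/Out/R, S/H/In/R, S/H/Stay/R, S/T/Out/R, S/T/In/R, S/T/Stay/R} → row (1,8) (1,5) (1,8) (1,5)
That's 8 distinct rows out of 24 strategies.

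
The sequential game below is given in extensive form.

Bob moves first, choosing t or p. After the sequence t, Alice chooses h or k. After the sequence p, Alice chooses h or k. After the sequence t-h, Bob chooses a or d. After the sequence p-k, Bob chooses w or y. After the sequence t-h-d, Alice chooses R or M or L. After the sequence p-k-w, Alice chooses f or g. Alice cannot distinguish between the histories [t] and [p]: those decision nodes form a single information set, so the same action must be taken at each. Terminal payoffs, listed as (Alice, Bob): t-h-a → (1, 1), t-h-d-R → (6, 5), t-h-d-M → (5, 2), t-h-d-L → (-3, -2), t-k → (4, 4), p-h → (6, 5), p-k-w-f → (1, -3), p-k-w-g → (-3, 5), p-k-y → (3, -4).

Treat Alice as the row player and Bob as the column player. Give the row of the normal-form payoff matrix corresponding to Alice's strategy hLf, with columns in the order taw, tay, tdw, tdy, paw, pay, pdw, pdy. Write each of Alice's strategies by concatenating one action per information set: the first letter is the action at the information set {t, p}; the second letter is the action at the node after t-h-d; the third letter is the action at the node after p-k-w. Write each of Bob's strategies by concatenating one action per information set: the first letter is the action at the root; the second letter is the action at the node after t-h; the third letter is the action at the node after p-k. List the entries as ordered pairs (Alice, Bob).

(1,1) (1,1) (-3,-2) (-3,-2) (6,5) (6,5) (6,5) (6,5)

vs taw: Bob plays t → Alice plays h at [t] → Bob plays a at [t-h] → (1, 1)
vs tay: Bob plays t → Alice plays h at [t] → Bob plays a at [t-h] → (1, 1)
vs tdw: Bob plays t → Alice plays h at [t] → Bob plays d at [t-h] → Alice plays L at [t-h-d] → (-3, -2)
vs tdy: Bob plays t → Alice plays h at [t] → Bob plays d at [t-h] → Alice plays L at [t-h-d] → (-3, -2)
vs paw: Bob plays p → Alice plays h at [p] → (6, 5)
vs pay: Bob plays p → Alice plays h at [p] → (6, 5)
vs pdw: Bob plays p → Alice plays h at [p] → (6, 5)
vs pdy: Bob plays p → Alice plays h at [p] → (6, 5)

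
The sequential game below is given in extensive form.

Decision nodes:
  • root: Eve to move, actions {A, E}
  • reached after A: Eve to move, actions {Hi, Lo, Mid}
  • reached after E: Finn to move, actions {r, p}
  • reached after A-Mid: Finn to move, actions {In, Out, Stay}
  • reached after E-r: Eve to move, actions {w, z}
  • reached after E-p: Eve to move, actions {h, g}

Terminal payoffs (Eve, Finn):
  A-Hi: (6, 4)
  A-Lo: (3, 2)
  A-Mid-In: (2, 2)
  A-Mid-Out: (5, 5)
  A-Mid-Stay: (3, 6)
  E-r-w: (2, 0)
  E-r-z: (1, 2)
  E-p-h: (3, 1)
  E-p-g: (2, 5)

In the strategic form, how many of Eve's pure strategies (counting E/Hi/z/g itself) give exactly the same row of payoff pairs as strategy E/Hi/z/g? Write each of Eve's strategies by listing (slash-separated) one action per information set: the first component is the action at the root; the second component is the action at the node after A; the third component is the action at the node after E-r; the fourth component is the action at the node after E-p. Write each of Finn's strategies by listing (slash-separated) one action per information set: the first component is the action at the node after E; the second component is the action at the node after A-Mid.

3

Row for E/Hi/z/g (columns r/In, r/Out, r/Stay, p/In, p/Out, p/Stay): (1,2) (1,2) (1,2) (2,5) (2,5) (2,5).
Under E/Hi/z/g, Eve's choice at the node after A can never be reached regardless of what Finn does, so varying those choices leaves every outcome unchanged.
Holding the reachable choices fixed and varying the unreachable one freely already gives 3 equivalent strategies.
No other strategy reproduces this row, so those 3 are the full class: E/Hi/z/g, E/Lo/z/g, E/Mid/z/g.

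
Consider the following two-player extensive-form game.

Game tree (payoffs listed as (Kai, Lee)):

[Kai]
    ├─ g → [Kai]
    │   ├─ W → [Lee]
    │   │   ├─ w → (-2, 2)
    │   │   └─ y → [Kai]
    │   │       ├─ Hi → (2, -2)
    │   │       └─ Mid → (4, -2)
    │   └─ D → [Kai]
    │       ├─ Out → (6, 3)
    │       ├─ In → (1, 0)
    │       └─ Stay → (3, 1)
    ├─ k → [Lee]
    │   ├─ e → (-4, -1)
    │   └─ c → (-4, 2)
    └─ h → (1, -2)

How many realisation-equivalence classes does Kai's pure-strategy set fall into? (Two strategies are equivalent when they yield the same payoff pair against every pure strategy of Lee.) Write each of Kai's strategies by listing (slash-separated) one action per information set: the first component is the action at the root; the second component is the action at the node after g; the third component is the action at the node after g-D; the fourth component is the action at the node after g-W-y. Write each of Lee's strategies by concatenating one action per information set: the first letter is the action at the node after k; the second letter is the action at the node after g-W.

7

Kai has 36 pure strategies: g/W/Out/Hi, g/W/Out/Mid, g/W/In/Hi, g/W/In/Mid, g/W/Stay/Hi, g/W/Stay/Mid, g/D/Out/Hi, g/D/Out/Mid, g/D/In/Hi, g/D/In/Mid, g/D/Stay/Hi, g/D/Stay/Mid, k/W/Out/Hi, k/W/Out/Mid, k/W/In/Hi, k/W/In/Mid, k/W/Stay/Hi, k/W/Stay/Mid, k/D/Out/Hi, k/D/Out/Mid, k/D/In/Hi, k/D/In/Mid, k/D/Stay/Hi, k/D/Stay/Mid, h/W/Out/Hi, h/W/Out/Mid, h/W/In/Hi, h/W/In/Mid, h/W/Stay/Hi, h/W/Stay/Mid, h/D/Out/Hi, h/D/Out/Mid, h/D/In/Hi, h/D/In/Mid, h/D/Stay/Hi, h/D/Stay/Mid. Columns: ew, ey, cw, cy.
{g/W/Out/Hi, g/W/In/Hi, g/W/Stay/Hi} → row (-2,2) (2,-2) (-2,2) (2,-2)
{g/W/Out/Mid, g/W/In/Mid, g/W/Stay/Mid} → row (-2,2) (4,-2) (-2,2) (4,-2)
{g/D/Out/Hi, g/D/Out/Mid} → row (6,3) (6,3) (6,3) (6,3)
{g/D/In/Hi, g/D/In/Mid} → row (1,0) (1,0) (1,0) (1,0)
{g/D/Stay/Hi, g/D/Stay/Mid} → row (3,1) (3,1) (3,1) (3,1)
{k/W/Out/Hi, k/W/Out/Mid, k/W/In/Hi, k/W/In/Mid, k/W/Stay/Hi, k/W/Stay/Mid, k/D/Out/Hi, k/D/Out/Mid, k/D/In/Hi, k/D/In/Mid, k/D/Stay/Hi, k/D/Stay/Mid} → row (-4,-1) (-4,-1) (-4,2) (-4,2)
{h/W/Out/Hi, h/W/Out/Mid, h/W/In/Hi, h/W/In/Mid, h/W/Stay/Hi, h/W/Stay/Mid, h/D/Out/Hi, h/D/Out/Mid, h/D/In/Hi, h/D/In/Mid, h/D/Stay/Hi, h/D/Stay/Mid} → row (1,-2) (1,-2) (1,-2) (1,-2)
That's 7 distinct rows out of 36 strategies.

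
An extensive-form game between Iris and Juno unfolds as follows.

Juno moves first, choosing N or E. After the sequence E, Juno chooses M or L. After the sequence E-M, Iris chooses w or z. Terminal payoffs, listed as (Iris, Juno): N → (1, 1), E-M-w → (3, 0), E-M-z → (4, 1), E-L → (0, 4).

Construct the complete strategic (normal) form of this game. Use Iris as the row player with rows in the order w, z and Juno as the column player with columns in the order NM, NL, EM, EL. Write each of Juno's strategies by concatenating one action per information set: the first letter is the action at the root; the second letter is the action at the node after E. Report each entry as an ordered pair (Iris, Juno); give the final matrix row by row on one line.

w: (1,1) (1,1) (3,0) (0,4) | z: (1,1) (1,1) (4,1) (0,4)

Row w: NM→(1,1), NL→(1,1), EM→(3,0), EL→(0,4)
Row z: NM→(1,1), NL→(1,1), EM→(4,1), EL→(0,4)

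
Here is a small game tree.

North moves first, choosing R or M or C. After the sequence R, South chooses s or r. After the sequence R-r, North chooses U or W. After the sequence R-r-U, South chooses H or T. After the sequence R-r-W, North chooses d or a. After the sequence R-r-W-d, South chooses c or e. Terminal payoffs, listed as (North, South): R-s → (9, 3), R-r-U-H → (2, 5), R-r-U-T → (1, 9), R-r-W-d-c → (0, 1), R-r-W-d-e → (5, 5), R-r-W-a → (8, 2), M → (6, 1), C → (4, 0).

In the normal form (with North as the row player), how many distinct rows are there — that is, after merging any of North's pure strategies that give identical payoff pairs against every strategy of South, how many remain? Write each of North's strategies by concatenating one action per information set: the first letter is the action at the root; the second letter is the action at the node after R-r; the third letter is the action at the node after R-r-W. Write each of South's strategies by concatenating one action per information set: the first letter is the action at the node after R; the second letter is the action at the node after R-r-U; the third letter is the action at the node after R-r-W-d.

North has 12 pure strategies: RUd, RUa, RWd, RWa, MUd, MUa, MWd, MWa, CUd, CUa, CWd, CWa. Columns: sHc, sHe, sTc, sTe, rHc, rHe, rTc, rTe.
{RUd, RUa} → row (9,3) (9,3) (9,3) (9,3) (2,5) (2,5) (1,9) (1,9)
{RWd} → row (9,3) (9,3) (9,3) (9,3) (0,1) (5,5) (0,1) (5,5)
{RWa} → row (9,3) (9,3) (9,3) (9,3) (8,2) (8,2) (8,2) (8,2)
{MUd, MUa, MWd, MWa} → row (6,1) (6,1) (6,1) (6,1) (6,1) (6,1) (6,1) (6,1)
{CUd, CUa, CWd, CWa} → row (4,0) (4,0) (4,0) (4,0) (4,0) (4,0) (4,0) (4,0)
That's 5 distinct rows out of 12 strategies.

5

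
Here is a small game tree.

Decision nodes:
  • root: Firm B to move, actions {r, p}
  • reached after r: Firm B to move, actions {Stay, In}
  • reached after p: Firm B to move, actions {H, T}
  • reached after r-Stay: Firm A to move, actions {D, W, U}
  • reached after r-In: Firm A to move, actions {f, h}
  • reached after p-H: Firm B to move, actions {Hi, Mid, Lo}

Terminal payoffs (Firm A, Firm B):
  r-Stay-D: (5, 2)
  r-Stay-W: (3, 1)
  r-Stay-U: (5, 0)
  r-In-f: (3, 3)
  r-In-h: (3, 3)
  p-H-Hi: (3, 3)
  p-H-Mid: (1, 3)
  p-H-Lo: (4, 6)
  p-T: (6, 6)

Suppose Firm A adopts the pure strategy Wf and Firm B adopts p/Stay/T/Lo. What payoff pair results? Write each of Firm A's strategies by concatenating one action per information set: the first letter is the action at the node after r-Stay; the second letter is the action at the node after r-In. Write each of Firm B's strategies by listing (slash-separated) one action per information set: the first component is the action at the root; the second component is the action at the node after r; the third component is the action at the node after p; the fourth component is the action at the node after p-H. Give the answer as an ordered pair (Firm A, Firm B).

Trace the play path from the root:
  Firm B plays p
  Firm B plays T at [p]
→ terminal payoff (6, 6).
(Firm A's choice at the node after r-Stay is never reached on this path, so it doesn't affect the outcome.)

(6, 6)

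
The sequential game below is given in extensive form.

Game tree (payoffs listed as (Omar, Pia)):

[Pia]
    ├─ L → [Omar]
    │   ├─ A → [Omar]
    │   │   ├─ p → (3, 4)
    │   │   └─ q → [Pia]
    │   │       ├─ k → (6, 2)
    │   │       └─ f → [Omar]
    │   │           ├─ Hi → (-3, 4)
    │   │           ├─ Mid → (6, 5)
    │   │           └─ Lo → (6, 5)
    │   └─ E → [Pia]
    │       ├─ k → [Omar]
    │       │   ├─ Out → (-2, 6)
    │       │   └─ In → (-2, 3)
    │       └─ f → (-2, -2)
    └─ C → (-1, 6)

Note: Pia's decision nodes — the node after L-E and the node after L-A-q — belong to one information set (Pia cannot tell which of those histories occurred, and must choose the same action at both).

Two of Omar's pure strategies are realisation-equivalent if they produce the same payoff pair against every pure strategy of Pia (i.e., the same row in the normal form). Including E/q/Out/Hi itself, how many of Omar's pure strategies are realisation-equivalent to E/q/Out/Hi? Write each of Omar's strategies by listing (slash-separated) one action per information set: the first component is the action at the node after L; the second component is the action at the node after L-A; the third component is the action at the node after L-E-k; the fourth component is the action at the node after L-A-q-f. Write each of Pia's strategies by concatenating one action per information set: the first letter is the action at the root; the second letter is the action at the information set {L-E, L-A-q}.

6

Row for E/q/Out/Hi (columns Lk, Lf, Ck, Cf): (-2,6) (-2,-2) (-1,6) (-1,6).
Under E/q/Out/Hi, Omar's choice at the node after L-A and at the node after L-A-q-f can never be reached regardless of what Pia does, so varying those choices leaves every outcome unchanged.
Holding the reachable choices fixed and varying the unreachable ones freely already gives 2 × 3 = 6 equivalent strategies.
No other strategy reproduces this row, so those 6 are the full class: E/p/Out/Hi, E/p/Out/Mid, E/p/Out/Lo, E/q/Out/Hi, E/q/Out/Mid, E/q/Out/Lo.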